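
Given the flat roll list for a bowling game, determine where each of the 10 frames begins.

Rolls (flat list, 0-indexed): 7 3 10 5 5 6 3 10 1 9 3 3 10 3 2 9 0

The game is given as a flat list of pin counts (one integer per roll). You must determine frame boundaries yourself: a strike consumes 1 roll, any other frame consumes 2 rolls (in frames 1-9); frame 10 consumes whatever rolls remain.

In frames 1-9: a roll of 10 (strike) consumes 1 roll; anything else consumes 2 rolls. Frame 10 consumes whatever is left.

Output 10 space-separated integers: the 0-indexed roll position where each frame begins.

Frame 1 starts at roll index 0: rolls=7,3 (sum=10), consumes 2 rolls
Frame 2 starts at roll index 2: roll=10 (strike), consumes 1 roll
Frame 3 starts at roll index 3: rolls=5,5 (sum=10), consumes 2 rolls
Frame 4 starts at roll index 5: rolls=6,3 (sum=9), consumes 2 rolls
Frame 5 starts at roll index 7: roll=10 (strike), consumes 1 roll
Frame 6 starts at roll index 8: rolls=1,9 (sum=10), consumes 2 rolls
Frame 7 starts at roll index 10: rolls=3,3 (sum=6), consumes 2 rolls
Frame 8 starts at roll index 12: roll=10 (strike), consumes 1 roll
Frame 9 starts at roll index 13: rolls=3,2 (sum=5), consumes 2 rolls
Frame 10 starts at roll index 15: 2 remaining rolls

Answer: 0 2 3 5 7 8 10 12 13 15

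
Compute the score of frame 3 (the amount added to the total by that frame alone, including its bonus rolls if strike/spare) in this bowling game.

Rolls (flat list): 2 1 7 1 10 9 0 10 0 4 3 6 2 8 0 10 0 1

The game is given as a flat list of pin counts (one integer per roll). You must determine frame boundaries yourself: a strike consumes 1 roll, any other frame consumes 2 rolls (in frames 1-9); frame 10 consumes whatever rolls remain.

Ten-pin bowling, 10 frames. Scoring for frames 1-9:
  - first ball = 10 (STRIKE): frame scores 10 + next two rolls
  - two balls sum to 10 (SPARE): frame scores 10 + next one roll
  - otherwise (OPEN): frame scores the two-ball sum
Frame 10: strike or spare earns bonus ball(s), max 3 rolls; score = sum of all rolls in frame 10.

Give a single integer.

Frame 1: OPEN (2+1=3). Cumulative: 3
Frame 2: OPEN (7+1=8). Cumulative: 11
Frame 3: STRIKE. 10 + next two rolls (9+0) = 19. Cumulative: 30
Frame 4: OPEN (9+0=9). Cumulative: 39
Frame 5: STRIKE. 10 + next two rolls (0+4) = 14. Cumulative: 53

Answer: 19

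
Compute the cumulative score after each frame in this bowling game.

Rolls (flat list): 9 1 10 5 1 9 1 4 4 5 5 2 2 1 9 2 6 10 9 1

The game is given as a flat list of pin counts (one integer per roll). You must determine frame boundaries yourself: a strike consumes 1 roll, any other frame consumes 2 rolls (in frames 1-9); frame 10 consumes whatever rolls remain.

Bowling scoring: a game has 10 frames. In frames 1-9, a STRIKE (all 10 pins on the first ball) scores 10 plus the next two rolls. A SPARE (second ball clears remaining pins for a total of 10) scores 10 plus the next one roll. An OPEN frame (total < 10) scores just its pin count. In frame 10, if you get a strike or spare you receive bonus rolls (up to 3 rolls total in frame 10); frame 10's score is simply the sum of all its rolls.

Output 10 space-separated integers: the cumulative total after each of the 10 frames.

Frame 1: SPARE (9+1=10). 10 + next roll (10) = 20. Cumulative: 20
Frame 2: STRIKE. 10 + next two rolls (5+1) = 16. Cumulative: 36
Frame 3: OPEN (5+1=6). Cumulative: 42
Frame 4: SPARE (9+1=10). 10 + next roll (4) = 14. Cumulative: 56
Frame 5: OPEN (4+4=8). Cumulative: 64
Frame 6: SPARE (5+5=10). 10 + next roll (2) = 12. Cumulative: 76
Frame 7: OPEN (2+2=4). Cumulative: 80
Frame 8: SPARE (1+9=10). 10 + next roll (2) = 12. Cumulative: 92
Frame 9: OPEN (2+6=8). Cumulative: 100
Frame 10: STRIKE. Sum of all frame-10 rolls (10+9+1) = 20. Cumulative: 120

Answer: 20 36 42 56 64 76 80 92 100 120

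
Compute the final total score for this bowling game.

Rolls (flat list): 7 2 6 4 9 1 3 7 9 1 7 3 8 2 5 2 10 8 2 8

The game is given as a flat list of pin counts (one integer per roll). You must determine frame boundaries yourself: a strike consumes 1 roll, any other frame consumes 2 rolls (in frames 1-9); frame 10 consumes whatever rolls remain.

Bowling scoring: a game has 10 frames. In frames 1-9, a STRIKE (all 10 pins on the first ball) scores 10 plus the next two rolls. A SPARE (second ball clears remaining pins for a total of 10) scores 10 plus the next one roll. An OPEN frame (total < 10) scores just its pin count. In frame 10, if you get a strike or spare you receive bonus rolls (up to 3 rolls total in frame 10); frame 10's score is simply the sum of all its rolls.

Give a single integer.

Frame 1: OPEN (7+2=9). Cumulative: 9
Frame 2: SPARE (6+4=10). 10 + next roll (9) = 19. Cumulative: 28
Frame 3: SPARE (9+1=10). 10 + next roll (3) = 13. Cumulative: 41
Frame 4: SPARE (3+7=10). 10 + next roll (9) = 19. Cumulative: 60
Frame 5: SPARE (9+1=10). 10 + next roll (7) = 17. Cumulative: 77
Frame 6: SPARE (7+3=10). 10 + next roll (8) = 18. Cumulative: 95
Frame 7: SPARE (8+2=10). 10 + next roll (5) = 15. Cumulative: 110
Frame 8: OPEN (5+2=7). Cumulative: 117
Frame 9: STRIKE. 10 + next two rolls (8+2) = 20. Cumulative: 137
Frame 10: SPARE. Sum of all frame-10 rolls (8+2+8) = 18. Cumulative: 155

Answer: 155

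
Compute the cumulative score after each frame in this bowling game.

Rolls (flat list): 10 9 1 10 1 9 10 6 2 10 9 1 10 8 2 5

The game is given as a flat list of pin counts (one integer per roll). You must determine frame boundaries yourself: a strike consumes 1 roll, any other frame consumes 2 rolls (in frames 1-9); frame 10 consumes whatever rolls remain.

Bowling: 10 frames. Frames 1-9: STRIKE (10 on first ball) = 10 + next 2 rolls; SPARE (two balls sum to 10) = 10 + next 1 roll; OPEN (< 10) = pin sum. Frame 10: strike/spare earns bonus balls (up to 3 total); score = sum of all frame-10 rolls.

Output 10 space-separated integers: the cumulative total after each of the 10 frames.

Answer: 20 40 60 80 98 106 126 146 166 181

Derivation:
Frame 1: STRIKE. 10 + next two rolls (9+1) = 20. Cumulative: 20
Frame 2: SPARE (9+1=10). 10 + next roll (10) = 20. Cumulative: 40
Frame 3: STRIKE. 10 + next two rolls (1+9) = 20. Cumulative: 60
Frame 4: SPARE (1+9=10). 10 + next roll (10) = 20. Cumulative: 80
Frame 5: STRIKE. 10 + next two rolls (6+2) = 18. Cumulative: 98
Frame 6: OPEN (6+2=8). Cumulative: 106
Frame 7: STRIKE. 10 + next two rolls (9+1) = 20. Cumulative: 126
Frame 8: SPARE (9+1=10). 10 + next roll (10) = 20. Cumulative: 146
Frame 9: STRIKE. 10 + next two rolls (8+2) = 20. Cumulative: 166
Frame 10: SPARE. Sum of all frame-10 rolls (8+2+5) = 15. Cumulative: 181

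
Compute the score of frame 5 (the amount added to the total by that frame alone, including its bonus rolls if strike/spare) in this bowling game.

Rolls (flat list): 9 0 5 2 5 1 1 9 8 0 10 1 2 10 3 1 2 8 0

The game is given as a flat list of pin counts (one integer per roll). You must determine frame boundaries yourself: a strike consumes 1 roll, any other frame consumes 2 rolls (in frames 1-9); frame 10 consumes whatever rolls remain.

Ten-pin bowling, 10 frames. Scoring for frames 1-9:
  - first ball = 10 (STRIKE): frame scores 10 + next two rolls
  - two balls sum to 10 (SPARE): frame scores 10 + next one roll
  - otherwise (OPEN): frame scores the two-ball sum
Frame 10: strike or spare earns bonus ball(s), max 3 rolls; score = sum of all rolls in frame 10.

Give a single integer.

Answer: 8

Derivation:
Frame 1: OPEN (9+0=9). Cumulative: 9
Frame 2: OPEN (5+2=7). Cumulative: 16
Frame 3: OPEN (5+1=6). Cumulative: 22
Frame 4: SPARE (1+9=10). 10 + next roll (8) = 18. Cumulative: 40
Frame 5: OPEN (8+0=8). Cumulative: 48
Frame 6: STRIKE. 10 + next two rolls (1+2) = 13. Cumulative: 61
Frame 7: OPEN (1+2=3). Cumulative: 64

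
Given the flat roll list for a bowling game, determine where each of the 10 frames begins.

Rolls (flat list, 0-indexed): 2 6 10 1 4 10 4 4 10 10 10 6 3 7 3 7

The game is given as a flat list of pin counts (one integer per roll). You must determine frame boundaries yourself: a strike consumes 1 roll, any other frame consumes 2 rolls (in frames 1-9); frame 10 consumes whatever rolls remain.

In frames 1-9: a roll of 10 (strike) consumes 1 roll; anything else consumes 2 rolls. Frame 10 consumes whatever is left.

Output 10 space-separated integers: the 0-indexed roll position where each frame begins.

Answer: 0 2 3 5 6 8 9 10 11 13

Derivation:
Frame 1 starts at roll index 0: rolls=2,6 (sum=8), consumes 2 rolls
Frame 2 starts at roll index 2: roll=10 (strike), consumes 1 roll
Frame 3 starts at roll index 3: rolls=1,4 (sum=5), consumes 2 rolls
Frame 4 starts at roll index 5: roll=10 (strike), consumes 1 roll
Frame 5 starts at roll index 6: rolls=4,4 (sum=8), consumes 2 rolls
Frame 6 starts at roll index 8: roll=10 (strike), consumes 1 roll
Frame 7 starts at roll index 9: roll=10 (strike), consumes 1 roll
Frame 8 starts at roll index 10: roll=10 (strike), consumes 1 roll
Frame 9 starts at roll index 11: rolls=6,3 (sum=9), consumes 2 rolls
Frame 10 starts at roll index 13: 3 remaining rolls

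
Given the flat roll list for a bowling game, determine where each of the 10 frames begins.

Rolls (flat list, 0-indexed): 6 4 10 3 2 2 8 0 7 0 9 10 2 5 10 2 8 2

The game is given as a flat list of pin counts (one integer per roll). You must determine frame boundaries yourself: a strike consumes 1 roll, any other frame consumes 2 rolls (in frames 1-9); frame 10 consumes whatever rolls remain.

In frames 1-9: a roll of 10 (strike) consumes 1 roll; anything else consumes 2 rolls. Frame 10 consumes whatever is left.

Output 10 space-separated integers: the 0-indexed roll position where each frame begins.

Frame 1 starts at roll index 0: rolls=6,4 (sum=10), consumes 2 rolls
Frame 2 starts at roll index 2: roll=10 (strike), consumes 1 roll
Frame 3 starts at roll index 3: rolls=3,2 (sum=5), consumes 2 rolls
Frame 4 starts at roll index 5: rolls=2,8 (sum=10), consumes 2 rolls
Frame 5 starts at roll index 7: rolls=0,7 (sum=7), consumes 2 rolls
Frame 6 starts at roll index 9: rolls=0,9 (sum=9), consumes 2 rolls
Frame 7 starts at roll index 11: roll=10 (strike), consumes 1 roll
Frame 8 starts at roll index 12: rolls=2,5 (sum=7), consumes 2 rolls
Frame 9 starts at roll index 14: roll=10 (strike), consumes 1 roll
Frame 10 starts at roll index 15: 3 remaining rolls

Answer: 0 2 3 5 7 9 11 12 14 15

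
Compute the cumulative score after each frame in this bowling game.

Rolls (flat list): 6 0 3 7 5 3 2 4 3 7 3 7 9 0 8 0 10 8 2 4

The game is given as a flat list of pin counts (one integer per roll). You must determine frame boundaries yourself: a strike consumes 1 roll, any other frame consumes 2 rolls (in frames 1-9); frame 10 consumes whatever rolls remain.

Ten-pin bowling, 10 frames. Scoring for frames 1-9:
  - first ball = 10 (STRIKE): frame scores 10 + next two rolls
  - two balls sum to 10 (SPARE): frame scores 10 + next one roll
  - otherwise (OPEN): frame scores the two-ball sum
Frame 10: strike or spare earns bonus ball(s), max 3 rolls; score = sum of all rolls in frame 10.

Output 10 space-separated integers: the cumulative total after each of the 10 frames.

Answer: 6 21 29 35 48 67 76 84 104 118

Derivation:
Frame 1: OPEN (6+0=6). Cumulative: 6
Frame 2: SPARE (3+7=10). 10 + next roll (5) = 15. Cumulative: 21
Frame 3: OPEN (5+3=8). Cumulative: 29
Frame 4: OPEN (2+4=6). Cumulative: 35
Frame 5: SPARE (3+7=10). 10 + next roll (3) = 13. Cumulative: 48
Frame 6: SPARE (3+7=10). 10 + next roll (9) = 19. Cumulative: 67
Frame 7: OPEN (9+0=9). Cumulative: 76
Frame 8: OPEN (8+0=8). Cumulative: 84
Frame 9: STRIKE. 10 + next two rolls (8+2) = 20. Cumulative: 104
Frame 10: SPARE. Sum of all frame-10 rolls (8+2+4) = 14. Cumulative: 118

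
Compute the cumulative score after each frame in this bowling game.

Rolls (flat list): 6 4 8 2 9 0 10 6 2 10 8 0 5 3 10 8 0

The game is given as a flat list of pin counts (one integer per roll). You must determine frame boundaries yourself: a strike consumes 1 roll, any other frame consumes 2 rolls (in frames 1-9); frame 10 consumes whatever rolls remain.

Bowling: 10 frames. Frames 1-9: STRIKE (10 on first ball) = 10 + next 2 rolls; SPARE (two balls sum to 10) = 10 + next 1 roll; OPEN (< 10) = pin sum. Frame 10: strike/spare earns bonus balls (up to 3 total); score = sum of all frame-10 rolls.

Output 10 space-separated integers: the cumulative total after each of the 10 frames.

Frame 1: SPARE (6+4=10). 10 + next roll (8) = 18. Cumulative: 18
Frame 2: SPARE (8+2=10). 10 + next roll (9) = 19. Cumulative: 37
Frame 3: OPEN (9+0=9). Cumulative: 46
Frame 4: STRIKE. 10 + next two rolls (6+2) = 18. Cumulative: 64
Frame 5: OPEN (6+2=8). Cumulative: 72
Frame 6: STRIKE. 10 + next two rolls (8+0) = 18. Cumulative: 90
Frame 7: OPEN (8+0=8). Cumulative: 98
Frame 8: OPEN (5+3=8). Cumulative: 106
Frame 9: STRIKE. 10 + next two rolls (8+0) = 18. Cumulative: 124
Frame 10: OPEN. Sum of all frame-10 rolls (8+0) = 8. Cumulative: 132

Answer: 18 37 46 64 72 90 98 106 124 132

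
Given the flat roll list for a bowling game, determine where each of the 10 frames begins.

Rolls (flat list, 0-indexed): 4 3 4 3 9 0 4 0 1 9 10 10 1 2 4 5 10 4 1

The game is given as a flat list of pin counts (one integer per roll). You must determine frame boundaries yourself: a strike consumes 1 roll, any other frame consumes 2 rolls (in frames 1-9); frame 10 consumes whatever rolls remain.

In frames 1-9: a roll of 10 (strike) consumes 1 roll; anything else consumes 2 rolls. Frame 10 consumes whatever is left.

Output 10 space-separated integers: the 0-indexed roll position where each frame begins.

Frame 1 starts at roll index 0: rolls=4,3 (sum=7), consumes 2 rolls
Frame 2 starts at roll index 2: rolls=4,3 (sum=7), consumes 2 rolls
Frame 3 starts at roll index 4: rolls=9,0 (sum=9), consumes 2 rolls
Frame 4 starts at roll index 6: rolls=4,0 (sum=4), consumes 2 rolls
Frame 5 starts at roll index 8: rolls=1,9 (sum=10), consumes 2 rolls
Frame 6 starts at roll index 10: roll=10 (strike), consumes 1 roll
Frame 7 starts at roll index 11: roll=10 (strike), consumes 1 roll
Frame 8 starts at roll index 12: rolls=1,2 (sum=3), consumes 2 rolls
Frame 9 starts at roll index 14: rolls=4,5 (sum=9), consumes 2 rolls
Frame 10 starts at roll index 16: 3 remaining rolls

Answer: 0 2 4 6 8 10 11 12 14 16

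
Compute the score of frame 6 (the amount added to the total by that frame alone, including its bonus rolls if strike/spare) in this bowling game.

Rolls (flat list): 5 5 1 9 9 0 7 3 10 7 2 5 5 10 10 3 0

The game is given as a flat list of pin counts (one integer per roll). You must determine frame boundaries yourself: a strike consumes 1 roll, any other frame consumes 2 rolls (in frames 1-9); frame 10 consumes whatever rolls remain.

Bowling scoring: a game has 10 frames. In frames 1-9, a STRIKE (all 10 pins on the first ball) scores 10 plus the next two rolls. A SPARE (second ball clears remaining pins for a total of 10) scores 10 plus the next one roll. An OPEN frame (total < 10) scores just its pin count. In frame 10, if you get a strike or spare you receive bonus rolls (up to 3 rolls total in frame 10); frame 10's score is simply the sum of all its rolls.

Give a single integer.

Answer: 9

Derivation:
Frame 1: SPARE (5+5=10). 10 + next roll (1) = 11. Cumulative: 11
Frame 2: SPARE (1+9=10). 10 + next roll (9) = 19. Cumulative: 30
Frame 3: OPEN (9+0=9). Cumulative: 39
Frame 4: SPARE (7+3=10). 10 + next roll (10) = 20. Cumulative: 59
Frame 5: STRIKE. 10 + next two rolls (7+2) = 19. Cumulative: 78
Frame 6: OPEN (7+2=9). Cumulative: 87
Frame 7: SPARE (5+5=10). 10 + next roll (10) = 20. Cumulative: 107
Frame 8: STRIKE. 10 + next two rolls (10+3) = 23. Cumulative: 130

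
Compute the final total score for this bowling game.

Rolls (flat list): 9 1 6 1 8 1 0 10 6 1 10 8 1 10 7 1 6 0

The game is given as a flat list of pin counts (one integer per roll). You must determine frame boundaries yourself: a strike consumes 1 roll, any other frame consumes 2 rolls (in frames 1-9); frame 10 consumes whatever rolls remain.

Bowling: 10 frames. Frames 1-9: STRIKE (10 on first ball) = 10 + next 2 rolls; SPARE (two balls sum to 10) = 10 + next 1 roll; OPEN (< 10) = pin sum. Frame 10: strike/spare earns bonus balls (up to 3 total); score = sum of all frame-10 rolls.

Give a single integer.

Frame 1: SPARE (9+1=10). 10 + next roll (6) = 16. Cumulative: 16
Frame 2: OPEN (6+1=7). Cumulative: 23
Frame 3: OPEN (8+1=9). Cumulative: 32
Frame 4: SPARE (0+10=10). 10 + next roll (6) = 16. Cumulative: 48
Frame 5: OPEN (6+1=7). Cumulative: 55
Frame 6: STRIKE. 10 + next two rolls (8+1) = 19. Cumulative: 74
Frame 7: OPEN (8+1=9). Cumulative: 83
Frame 8: STRIKE. 10 + next two rolls (7+1) = 18. Cumulative: 101
Frame 9: OPEN (7+1=8). Cumulative: 109
Frame 10: OPEN. Sum of all frame-10 rolls (6+0) = 6. Cumulative: 115

Answer: 115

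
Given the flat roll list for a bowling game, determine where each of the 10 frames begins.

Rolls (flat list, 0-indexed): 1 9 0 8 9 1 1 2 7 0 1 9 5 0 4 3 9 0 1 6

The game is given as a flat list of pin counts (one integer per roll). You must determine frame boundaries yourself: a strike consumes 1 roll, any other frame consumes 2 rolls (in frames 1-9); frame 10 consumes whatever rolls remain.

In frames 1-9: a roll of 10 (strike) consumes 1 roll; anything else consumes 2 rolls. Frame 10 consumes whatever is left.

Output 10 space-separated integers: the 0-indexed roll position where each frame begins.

Frame 1 starts at roll index 0: rolls=1,9 (sum=10), consumes 2 rolls
Frame 2 starts at roll index 2: rolls=0,8 (sum=8), consumes 2 rolls
Frame 3 starts at roll index 4: rolls=9,1 (sum=10), consumes 2 rolls
Frame 4 starts at roll index 6: rolls=1,2 (sum=3), consumes 2 rolls
Frame 5 starts at roll index 8: rolls=7,0 (sum=7), consumes 2 rolls
Frame 6 starts at roll index 10: rolls=1,9 (sum=10), consumes 2 rolls
Frame 7 starts at roll index 12: rolls=5,0 (sum=5), consumes 2 rolls
Frame 8 starts at roll index 14: rolls=4,3 (sum=7), consumes 2 rolls
Frame 9 starts at roll index 16: rolls=9,0 (sum=9), consumes 2 rolls
Frame 10 starts at roll index 18: 2 remaining rolls

Answer: 0 2 4 6 8 10 12 14 16 18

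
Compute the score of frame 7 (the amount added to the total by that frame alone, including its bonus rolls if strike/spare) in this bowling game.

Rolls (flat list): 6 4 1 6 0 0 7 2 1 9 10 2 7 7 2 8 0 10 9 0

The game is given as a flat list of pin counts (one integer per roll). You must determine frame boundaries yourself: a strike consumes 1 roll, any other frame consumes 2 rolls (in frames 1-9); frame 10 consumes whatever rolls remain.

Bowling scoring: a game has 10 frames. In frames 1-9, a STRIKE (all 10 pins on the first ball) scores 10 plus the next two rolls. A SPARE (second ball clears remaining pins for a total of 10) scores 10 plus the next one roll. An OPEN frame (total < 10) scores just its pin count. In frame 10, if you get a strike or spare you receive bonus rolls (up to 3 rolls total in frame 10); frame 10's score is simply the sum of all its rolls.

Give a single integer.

Answer: 9

Derivation:
Frame 1: SPARE (6+4=10). 10 + next roll (1) = 11. Cumulative: 11
Frame 2: OPEN (1+6=7). Cumulative: 18
Frame 3: OPEN (0+0=0). Cumulative: 18
Frame 4: OPEN (7+2=9). Cumulative: 27
Frame 5: SPARE (1+9=10). 10 + next roll (10) = 20. Cumulative: 47
Frame 6: STRIKE. 10 + next two rolls (2+7) = 19. Cumulative: 66
Frame 7: OPEN (2+7=9). Cumulative: 75
Frame 8: OPEN (7+2=9). Cumulative: 84
Frame 9: OPEN (8+0=8). Cumulative: 92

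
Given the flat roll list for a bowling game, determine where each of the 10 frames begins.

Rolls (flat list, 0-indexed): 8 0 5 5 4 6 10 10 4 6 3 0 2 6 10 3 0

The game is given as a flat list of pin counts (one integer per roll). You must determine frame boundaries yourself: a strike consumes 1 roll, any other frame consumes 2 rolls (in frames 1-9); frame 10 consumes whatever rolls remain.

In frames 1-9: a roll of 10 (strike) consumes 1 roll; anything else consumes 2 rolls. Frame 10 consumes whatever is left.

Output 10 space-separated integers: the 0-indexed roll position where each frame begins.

Frame 1 starts at roll index 0: rolls=8,0 (sum=8), consumes 2 rolls
Frame 2 starts at roll index 2: rolls=5,5 (sum=10), consumes 2 rolls
Frame 3 starts at roll index 4: rolls=4,6 (sum=10), consumes 2 rolls
Frame 4 starts at roll index 6: roll=10 (strike), consumes 1 roll
Frame 5 starts at roll index 7: roll=10 (strike), consumes 1 roll
Frame 6 starts at roll index 8: rolls=4,6 (sum=10), consumes 2 rolls
Frame 7 starts at roll index 10: rolls=3,0 (sum=3), consumes 2 rolls
Frame 8 starts at roll index 12: rolls=2,6 (sum=8), consumes 2 rolls
Frame 9 starts at roll index 14: roll=10 (strike), consumes 1 roll
Frame 10 starts at roll index 15: 2 remaining rolls

Answer: 0 2 4 6 7 8 10 12 14 15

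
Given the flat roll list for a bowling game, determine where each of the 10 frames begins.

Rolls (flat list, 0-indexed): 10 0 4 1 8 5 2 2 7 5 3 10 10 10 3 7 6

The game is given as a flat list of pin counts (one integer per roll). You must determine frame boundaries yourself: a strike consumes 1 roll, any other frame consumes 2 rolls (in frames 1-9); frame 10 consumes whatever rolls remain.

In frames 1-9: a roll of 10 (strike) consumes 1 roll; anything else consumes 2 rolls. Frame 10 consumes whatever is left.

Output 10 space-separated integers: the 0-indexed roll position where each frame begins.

Frame 1 starts at roll index 0: roll=10 (strike), consumes 1 roll
Frame 2 starts at roll index 1: rolls=0,4 (sum=4), consumes 2 rolls
Frame 3 starts at roll index 3: rolls=1,8 (sum=9), consumes 2 rolls
Frame 4 starts at roll index 5: rolls=5,2 (sum=7), consumes 2 rolls
Frame 5 starts at roll index 7: rolls=2,7 (sum=9), consumes 2 rolls
Frame 6 starts at roll index 9: rolls=5,3 (sum=8), consumes 2 rolls
Frame 7 starts at roll index 11: roll=10 (strike), consumes 1 roll
Frame 8 starts at roll index 12: roll=10 (strike), consumes 1 roll
Frame 9 starts at roll index 13: roll=10 (strike), consumes 1 roll
Frame 10 starts at roll index 14: 3 remaining rolls

Answer: 0 1 3 5 7 9 11 12 13 14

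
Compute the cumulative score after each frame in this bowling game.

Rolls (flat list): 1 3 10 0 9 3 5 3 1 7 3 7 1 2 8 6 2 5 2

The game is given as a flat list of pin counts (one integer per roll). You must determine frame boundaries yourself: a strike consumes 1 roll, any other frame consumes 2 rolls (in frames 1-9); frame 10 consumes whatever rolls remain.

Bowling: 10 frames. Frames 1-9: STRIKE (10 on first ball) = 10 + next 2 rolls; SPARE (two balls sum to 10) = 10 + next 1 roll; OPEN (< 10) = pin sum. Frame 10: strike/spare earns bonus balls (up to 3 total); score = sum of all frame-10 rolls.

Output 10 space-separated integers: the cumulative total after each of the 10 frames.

Answer: 4 23 32 40 44 61 69 85 93 100

Derivation:
Frame 1: OPEN (1+3=4). Cumulative: 4
Frame 2: STRIKE. 10 + next two rolls (0+9) = 19. Cumulative: 23
Frame 3: OPEN (0+9=9). Cumulative: 32
Frame 4: OPEN (3+5=8). Cumulative: 40
Frame 5: OPEN (3+1=4). Cumulative: 44
Frame 6: SPARE (7+3=10). 10 + next roll (7) = 17. Cumulative: 61
Frame 7: OPEN (7+1=8). Cumulative: 69
Frame 8: SPARE (2+8=10). 10 + next roll (6) = 16. Cumulative: 85
Frame 9: OPEN (6+2=8). Cumulative: 93
Frame 10: OPEN. Sum of all frame-10 rolls (5+2) = 7. Cumulative: 100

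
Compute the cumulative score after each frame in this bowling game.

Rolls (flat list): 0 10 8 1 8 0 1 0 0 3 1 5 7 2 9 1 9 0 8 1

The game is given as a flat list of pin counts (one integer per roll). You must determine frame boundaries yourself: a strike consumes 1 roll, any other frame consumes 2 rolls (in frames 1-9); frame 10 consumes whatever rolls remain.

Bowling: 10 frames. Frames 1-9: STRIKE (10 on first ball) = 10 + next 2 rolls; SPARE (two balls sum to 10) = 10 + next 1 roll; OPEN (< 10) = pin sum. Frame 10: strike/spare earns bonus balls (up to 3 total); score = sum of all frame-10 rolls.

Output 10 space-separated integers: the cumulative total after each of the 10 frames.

Answer: 18 27 35 36 39 45 54 73 82 91

Derivation:
Frame 1: SPARE (0+10=10). 10 + next roll (8) = 18. Cumulative: 18
Frame 2: OPEN (8+1=9). Cumulative: 27
Frame 3: OPEN (8+0=8). Cumulative: 35
Frame 4: OPEN (1+0=1). Cumulative: 36
Frame 5: OPEN (0+3=3). Cumulative: 39
Frame 6: OPEN (1+5=6). Cumulative: 45
Frame 7: OPEN (7+2=9). Cumulative: 54
Frame 8: SPARE (9+1=10). 10 + next roll (9) = 19. Cumulative: 73
Frame 9: OPEN (9+0=9). Cumulative: 82
Frame 10: OPEN. Sum of all frame-10 rolls (8+1) = 9. Cumulative: 91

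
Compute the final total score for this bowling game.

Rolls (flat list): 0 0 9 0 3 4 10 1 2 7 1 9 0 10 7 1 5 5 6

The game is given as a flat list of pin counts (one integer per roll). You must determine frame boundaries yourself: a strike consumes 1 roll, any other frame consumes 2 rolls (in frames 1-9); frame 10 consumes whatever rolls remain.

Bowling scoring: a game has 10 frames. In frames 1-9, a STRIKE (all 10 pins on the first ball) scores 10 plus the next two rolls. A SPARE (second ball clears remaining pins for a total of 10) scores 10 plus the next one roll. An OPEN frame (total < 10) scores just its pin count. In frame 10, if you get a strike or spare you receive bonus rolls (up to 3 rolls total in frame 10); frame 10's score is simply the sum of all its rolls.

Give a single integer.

Frame 1: OPEN (0+0=0). Cumulative: 0
Frame 2: OPEN (9+0=9). Cumulative: 9
Frame 3: OPEN (3+4=7). Cumulative: 16
Frame 4: STRIKE. 10 + next two rolls (1+2) = 13. Cumulative: 29
Frame 5: OPEN (1+2=3). Cumulative: 32
Frame 6: OPEN (7+1=8). Cumulative: 40
Frame 7: OPEN (9+0=9). Cumulative: 49
Frame 8: STRIKE. 10 + next two rolls (7+1) = 18. Cumulative: 67
Frame 9: OPEN (7+1=8). Cumulative: 75
Frame 10: SPARE. Sum of all frame-10 rolls (5+5+6) = 16. Cumulative: 91

Answer: 91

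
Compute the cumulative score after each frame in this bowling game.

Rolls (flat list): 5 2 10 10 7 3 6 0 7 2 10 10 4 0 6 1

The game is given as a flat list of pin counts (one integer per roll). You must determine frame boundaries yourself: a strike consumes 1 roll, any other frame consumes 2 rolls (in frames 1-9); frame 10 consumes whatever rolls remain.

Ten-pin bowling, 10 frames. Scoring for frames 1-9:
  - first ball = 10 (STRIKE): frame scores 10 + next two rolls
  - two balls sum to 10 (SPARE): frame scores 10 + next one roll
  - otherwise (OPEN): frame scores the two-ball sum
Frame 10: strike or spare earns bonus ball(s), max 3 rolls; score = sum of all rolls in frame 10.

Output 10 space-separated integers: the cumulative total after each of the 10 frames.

Answer: 7 34 54 70 76 85 109 123 127 134

Derivation:
Frame 1: OPEN (5+2=7). Cumulative: 7
Frame 2: STRIKE. 10 + next two rolls (10+7) = 27. Cumulative: 34
Frame 3: STRIKE. 10 + next two rolls (7+3) = 20. Cumulative: 54
Frame 4: SPARE (7+3=10). 10 + next roll (6) = 16. Cumulative: 70
Frame 5: OPEN (6+0=6). Cumulative: 76
Frame 6: OPEN (7+2=9). Cumulative: 85
Frame 7: STRIKE. 10 + next two rolls (10+4) = 24. Cumulative: 109
Frame 8: STRIKE. 10 + next two rolls (4+0) = 14. Cumulative: 123
Frame 9: OPEN (4+0=4). Cumulative: 127
Frame 10: OPEN. Sum of all frame-10 rolls (6+1) = 7. Cumulative: 134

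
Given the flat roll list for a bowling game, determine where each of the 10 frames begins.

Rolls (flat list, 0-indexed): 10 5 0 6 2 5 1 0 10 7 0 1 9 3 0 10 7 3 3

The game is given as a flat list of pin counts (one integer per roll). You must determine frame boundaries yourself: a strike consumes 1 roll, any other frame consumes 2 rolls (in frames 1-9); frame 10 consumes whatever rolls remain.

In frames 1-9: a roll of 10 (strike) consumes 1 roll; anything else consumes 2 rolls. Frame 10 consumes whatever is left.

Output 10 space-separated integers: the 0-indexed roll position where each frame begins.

Answer: 0 1 3 5 7 9 11 13 15 16

Derivation:
Frame 1 starts at roll index 0: roll=10 (strike), consumes 1 roll
Frame 2 starts at roll index 1: rolls=5,0 (sum=5), consumes 2 rolls
Frame 3 starts at roll index 3: rolls=6,2 (sum=8), consumes 2 rolls
Frame 4 starts at roll index 5: rolls=5,1 (sum=6), consumes 2 rolls
Frame 5 starts at roll index 7: rolls=0,10 (sum=10), consumes 2 rolls
Frame 6 starts at roll index 9: rolls=7,0 (sum=7), consumes 2 rolls
Frame 7 starts at roll index 11: rolls=1,9 (sum=10), consumes 2 rolls
Frame 8 starts at roll index 13: rolls=3,0 (sum=3), consumes 2 rolls
Frame 9 starts at roll index 15: roll=10 (strike), consumes 1 roll
Frame 10 starts at roll index 16: 3 remaining rolls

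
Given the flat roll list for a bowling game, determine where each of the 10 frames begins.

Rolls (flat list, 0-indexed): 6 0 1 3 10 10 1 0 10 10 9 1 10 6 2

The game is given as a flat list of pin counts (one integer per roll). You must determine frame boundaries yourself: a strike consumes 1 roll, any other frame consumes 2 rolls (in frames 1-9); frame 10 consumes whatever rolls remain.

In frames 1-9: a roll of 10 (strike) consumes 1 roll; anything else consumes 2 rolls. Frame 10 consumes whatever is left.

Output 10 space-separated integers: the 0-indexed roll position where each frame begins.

Answer: 0 2 4 5 6 8 9 10 12 13

Derivation:
Frame 1 starts at roll index 0: rolls=6,0 (sum=6), consumes 2 rolls
Frame 2 starts at roll index 2: rolls=1,3 (sum=4), consumes 2 rolls
Frame 3 starts at roll index 4: roll=10 (strike), consumes 1 roll
Frame 4 starts at roll index 5: roll=10 (strike), consumes 1 roll
Frame 5 starts at roll index 6: rolls=1,0 (sum=1), consumes 2 rolls
Frame 6 starts at roll index 8: roll=10 (strike), consumes 1 roll
Frame 7 starts at roll index 9: roll=10 (strike), consumes 1 roll
Frame 8 starts at roll index 10: rolls=9,1 (sum=10), consumes 2 rolls
Frame 9 starts at roll index 12: roll=10 (strike), consumes 1 roll
Frame 10 starts at roll index 13: 2 remaining rolls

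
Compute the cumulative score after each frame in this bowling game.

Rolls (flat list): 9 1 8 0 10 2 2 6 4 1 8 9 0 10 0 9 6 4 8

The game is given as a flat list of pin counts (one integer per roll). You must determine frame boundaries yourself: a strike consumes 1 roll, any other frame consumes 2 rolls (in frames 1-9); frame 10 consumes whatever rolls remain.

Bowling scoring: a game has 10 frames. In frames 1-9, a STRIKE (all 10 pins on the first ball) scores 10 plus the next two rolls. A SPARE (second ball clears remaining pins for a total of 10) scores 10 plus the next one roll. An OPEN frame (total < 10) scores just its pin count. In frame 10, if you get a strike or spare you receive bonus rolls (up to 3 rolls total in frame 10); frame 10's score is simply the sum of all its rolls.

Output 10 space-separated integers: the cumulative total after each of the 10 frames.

Answer: 18 26 40 44 55 64 73 92 101 119

Derivation:
Frame 1: SPARE (9+1=10). 10 + next roll (8) = 18. Cumulative: 18
Frame 2: OPEN (8+0=8). Cumulative: 26
Frame 3: STRIKE. 10 + next two rolls (2+2) = 14. Cumulative: 40
Frame 4: OPEN (2+2=4). Cumulative: 44
Frame 5: SPARE (6+4=10). 10 + next roll (1) = 11. Cumulative: 55
Frame 6: OPEN (1+8=9). Cumulative: 64
Frame 7: OPEN (9+0=9). Cumulative: 73
Frame 8: STRIKE. 10 + next two rolls (0+9) = 19. Cumulative: 92
Frame 9: OPEN (0+9=9). Cumulative: 101
Frame 10: SPARE. Sum of all frame-10 rolls (6+4+8) = 18. Cumulative: 119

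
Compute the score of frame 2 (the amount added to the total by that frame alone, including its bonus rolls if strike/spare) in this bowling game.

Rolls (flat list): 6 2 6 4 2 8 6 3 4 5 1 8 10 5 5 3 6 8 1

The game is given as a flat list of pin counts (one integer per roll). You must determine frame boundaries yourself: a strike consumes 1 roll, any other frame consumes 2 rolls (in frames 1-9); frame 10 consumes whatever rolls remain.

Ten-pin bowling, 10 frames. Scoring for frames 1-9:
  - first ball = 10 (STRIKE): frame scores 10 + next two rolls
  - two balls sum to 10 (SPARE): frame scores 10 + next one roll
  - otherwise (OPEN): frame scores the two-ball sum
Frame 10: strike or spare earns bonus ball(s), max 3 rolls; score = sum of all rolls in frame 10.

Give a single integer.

Frame 1: OPEN (6+2=8). Cumulative: 8
Frame 2: SPARE (6+4=10). 10 + next roll (2) = 12. Cumulative: 20
Frame 3: SPARE (2+8=10). 10 + next roll (6) = 16. Cumulative: 36
Frame 4: OPEN (6+3=9). Cumulative: 45

Answer: 12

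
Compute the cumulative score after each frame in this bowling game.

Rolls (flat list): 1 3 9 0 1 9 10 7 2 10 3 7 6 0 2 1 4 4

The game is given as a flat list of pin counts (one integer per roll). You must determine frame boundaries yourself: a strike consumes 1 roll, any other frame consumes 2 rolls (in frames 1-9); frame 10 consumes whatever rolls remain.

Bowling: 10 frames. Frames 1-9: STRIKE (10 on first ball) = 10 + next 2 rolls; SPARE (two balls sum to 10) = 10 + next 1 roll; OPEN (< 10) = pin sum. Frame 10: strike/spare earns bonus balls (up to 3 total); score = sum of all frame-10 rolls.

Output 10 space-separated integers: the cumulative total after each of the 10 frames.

Frame 1: OPEN (1+3=4). Cumulative: 4
Frame 2: OPEN (9+0=9). Cumulative: 13
Frame 3: SPARE (1+9=10). 10 + next roll (10) = 20. Cumulative: 33
Frame 4: STRIKE. 10 + next two rolls (7+2) = 19. Cumulative: 52
Frame 5: OPEN (7+2=9). Cumulative: 61
Frame 6: STRIKE. 10 + next two rolls (3+7) = 20. Cumulative: 81
Frame 7: SPARE (3+7=10). 10 + next roll (6) = 16. Cumulative: 97
Frame 8: OPEN (6+0=6). Cumulative: 103
Frame 9: OPEN (2+1=3). Cumulative: 106
Frame 10: OPEN. Sum of all frame-10 rolls (4+4) = 8. Cumulative: 114

Answer: 4 13 33 52 61 81 97 103 106 114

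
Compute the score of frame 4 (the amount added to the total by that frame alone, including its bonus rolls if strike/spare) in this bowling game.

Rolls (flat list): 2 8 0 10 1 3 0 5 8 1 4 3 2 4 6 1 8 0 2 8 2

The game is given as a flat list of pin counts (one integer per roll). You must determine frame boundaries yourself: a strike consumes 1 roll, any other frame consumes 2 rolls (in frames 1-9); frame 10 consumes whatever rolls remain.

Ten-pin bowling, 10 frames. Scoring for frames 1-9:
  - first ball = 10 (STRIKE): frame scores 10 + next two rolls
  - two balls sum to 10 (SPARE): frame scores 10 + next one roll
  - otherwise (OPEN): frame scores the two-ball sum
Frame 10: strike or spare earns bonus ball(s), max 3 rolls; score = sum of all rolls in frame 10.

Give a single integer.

Answer: 5

Derivation:
Frame 1: SPARE (2+8=10). 10 + next roll (0) = 10. Cumulative: 10
Frame 2: SPARE (0+10=10). 10 + next roll (1) = 11. Cumulative: 21
Frame 3: OPEN (1+3=4). Cumulative: 25
Frame 4: OPEN (0+5=5). Cumulative: 30
Frame 5: OPEN (8+1=9). Cumulative: 39
Frame 6: OPEN (4+3=7). Cumulative: 46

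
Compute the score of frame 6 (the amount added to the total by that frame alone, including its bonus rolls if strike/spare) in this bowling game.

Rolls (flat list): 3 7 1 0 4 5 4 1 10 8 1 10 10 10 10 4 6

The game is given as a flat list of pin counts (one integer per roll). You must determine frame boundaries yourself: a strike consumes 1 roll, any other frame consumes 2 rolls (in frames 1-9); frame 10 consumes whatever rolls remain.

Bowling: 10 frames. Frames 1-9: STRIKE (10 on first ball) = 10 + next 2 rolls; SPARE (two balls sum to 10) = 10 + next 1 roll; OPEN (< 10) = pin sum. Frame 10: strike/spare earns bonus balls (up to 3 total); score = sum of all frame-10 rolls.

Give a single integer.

Answer: 9

Derivation:
Frame 1: SPARE (3+7=10). 10 + next roll (1) = 11. Cumulative: 11
Frame 2: OPEN (1+0=1). Cumulative: 12
Frame 3: OPEN (4+5=9). Cumulative: 21
Frame 4: OPEN (4+1=5). Cumulative: 26
Frame 5: STRIKE. 10 + next two rolls (8+1) = 19. Cumulative: 45
Frame 6: OPEN (8+1=9). Cumulative: 54
Frame 7: STRIKE. 10 + next two rolls (10+10) = 30. Cumulative: 84
Frame 8: STRIKE. 10 + next two rolls (10+10) = 30. Cumulative: 114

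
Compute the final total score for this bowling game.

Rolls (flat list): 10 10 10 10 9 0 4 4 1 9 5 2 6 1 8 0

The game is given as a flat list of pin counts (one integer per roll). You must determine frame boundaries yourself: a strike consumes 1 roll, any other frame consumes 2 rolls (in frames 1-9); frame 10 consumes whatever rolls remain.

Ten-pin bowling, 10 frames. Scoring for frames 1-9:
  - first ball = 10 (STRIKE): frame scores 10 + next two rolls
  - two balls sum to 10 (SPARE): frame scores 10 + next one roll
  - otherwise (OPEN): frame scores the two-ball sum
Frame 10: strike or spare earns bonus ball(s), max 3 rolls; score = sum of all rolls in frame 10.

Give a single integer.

Answer: 162

Derivation:
Frame 1: STRIKE. 10 + next two rolls (10+10) = 30. Cumulative: 30
Frame 2: STRIKE. 10 + next two rolls (10+10) = 30. Cumulative: 60
Frame 3: STRIKE. 10 + next two rolls (10+9) = 29. Cumulative: 89
Frame 4: STRIKE. 10 + next two rolls (9+0) = 19. Cumulative: 108
Frame 5: OPEN (9+0=9). Cumulative: 117
Frame 6: OPEN (4+4=8). Cumulative: 125
Frame 7: SPARE (1+9=10). 10 + next roll (5) = 15. Cumulative: 140
Frame 8: OPEN (5+2=7). Cumulative: 147
Frame 9: OPEN (6+1=7). Cumulative: 154
Frame 10: OPEN. Sum of all frame-10 rolls (8+0) = 8. Cumulative: 162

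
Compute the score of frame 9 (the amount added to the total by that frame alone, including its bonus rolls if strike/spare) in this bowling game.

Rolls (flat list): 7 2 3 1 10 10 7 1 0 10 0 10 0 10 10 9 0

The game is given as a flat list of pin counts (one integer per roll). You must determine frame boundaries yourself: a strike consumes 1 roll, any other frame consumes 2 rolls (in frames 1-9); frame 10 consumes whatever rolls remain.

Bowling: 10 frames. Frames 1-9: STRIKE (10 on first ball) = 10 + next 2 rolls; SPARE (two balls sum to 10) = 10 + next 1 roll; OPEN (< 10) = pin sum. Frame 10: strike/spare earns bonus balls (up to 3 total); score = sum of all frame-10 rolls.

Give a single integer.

Frame 1: OPEN (7+2=9). Cumulative: 9
Frame 2: OPEN (3+1=4). Cumulative: 13
Frame 3: STRIKE. 10 + next two rolls (10+7) = 27. Cumulative: 40
Frame 4: STRIKE. 10 + next two rolls (7+1) = 18. Cumulative: 58
Frame 5: OPEN (7+1=8). Cumulative: 66
Frame 6: SPARE (0+10=10). 10 + next roll (0) = 10. Cumulative: 76
Frame 7: SPARE (0+10=10). 10 + next roll (0) = 10. Cumulative: 86
Frame 8: SPARE (0+10=10). 10 + next roll (10) = 20. Cumulative: 106
Frame 9: STRIKE. 10 + next two rolls (9+0) = 19. Cumulative: 125
Frame 10: OPEN. Sum of all frame-10 rolls (9+0) = 9. Cumulative: 134

Answer: 19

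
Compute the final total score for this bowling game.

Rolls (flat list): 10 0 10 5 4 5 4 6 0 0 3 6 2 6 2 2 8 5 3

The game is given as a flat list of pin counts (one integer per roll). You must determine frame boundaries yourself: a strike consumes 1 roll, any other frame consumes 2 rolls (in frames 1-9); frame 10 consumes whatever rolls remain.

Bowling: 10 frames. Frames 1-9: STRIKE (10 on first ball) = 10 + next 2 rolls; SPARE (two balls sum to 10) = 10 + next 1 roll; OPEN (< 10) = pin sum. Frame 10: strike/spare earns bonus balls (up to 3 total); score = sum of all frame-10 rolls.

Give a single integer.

Frame 1: STRIKE. 10 + next two rolls (0+10) = 20. Cumulative: 20
Frame 2: SPARE (0+10=10). 10 + next roll (5) = 15. Cumulative: 35
Frame 3: OPEN (5+4=9). Cumulative: 44
Frame 4: OPEN (5+4=9). Cumulative: 53
Frame 5: OPEN (6+0=6). Cumulative: 59
Frame 6: OPEN (0+3=3). Cumulative: 62
Frame 7: OPEN (6+2=8). Cumulative: 70
Frame 8: OPEN (6+2=8). Cumulative: 78
Frame 9: SPARE (2+8=10). 10 + next roll (5) = 15. Cumulative: 93
Frame 10: OPEN. Sum of all frame-10 rolls (5+3) = 8. Cumulative: 101

Answer: 101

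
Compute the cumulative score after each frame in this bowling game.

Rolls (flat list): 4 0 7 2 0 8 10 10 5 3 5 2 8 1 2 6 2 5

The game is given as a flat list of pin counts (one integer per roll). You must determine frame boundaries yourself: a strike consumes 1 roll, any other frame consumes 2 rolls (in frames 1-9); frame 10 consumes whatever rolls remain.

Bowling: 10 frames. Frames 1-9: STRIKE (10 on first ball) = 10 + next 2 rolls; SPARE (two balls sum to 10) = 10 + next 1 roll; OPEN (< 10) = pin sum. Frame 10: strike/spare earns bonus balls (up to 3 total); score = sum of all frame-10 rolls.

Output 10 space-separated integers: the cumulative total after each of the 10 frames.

Frame 1: OPEN (4+0=4). Cumulative: 4
Frame 2: OPEN (7+2=9). Cumulative: 13
Frame 3: OPEN (0+8=8). Cumulative: 21
Frame 4: STRIKE. 10 + next two rolls (10+5) = 25. Cumulative: 46
Frame 5: STRIKE. 10 + next two rolls (5+3) = 18. Cumulative: 64
Frame 6: OPEN (5+3=8). Cumulative: 72
Frame 7: OPEN (5+2=7). Cumulative: 79
Frame 8: OPEN (8+1=9). Cumulative: 88
Frame 9: OPEN (2+6=8). Cumulative: 96
Frame 10: OPEN. Sum of all frame-10 rolls (2+5) = 7. Cumulative: 103

Answer: 4 13 21 46 64 72 79 88 96 103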